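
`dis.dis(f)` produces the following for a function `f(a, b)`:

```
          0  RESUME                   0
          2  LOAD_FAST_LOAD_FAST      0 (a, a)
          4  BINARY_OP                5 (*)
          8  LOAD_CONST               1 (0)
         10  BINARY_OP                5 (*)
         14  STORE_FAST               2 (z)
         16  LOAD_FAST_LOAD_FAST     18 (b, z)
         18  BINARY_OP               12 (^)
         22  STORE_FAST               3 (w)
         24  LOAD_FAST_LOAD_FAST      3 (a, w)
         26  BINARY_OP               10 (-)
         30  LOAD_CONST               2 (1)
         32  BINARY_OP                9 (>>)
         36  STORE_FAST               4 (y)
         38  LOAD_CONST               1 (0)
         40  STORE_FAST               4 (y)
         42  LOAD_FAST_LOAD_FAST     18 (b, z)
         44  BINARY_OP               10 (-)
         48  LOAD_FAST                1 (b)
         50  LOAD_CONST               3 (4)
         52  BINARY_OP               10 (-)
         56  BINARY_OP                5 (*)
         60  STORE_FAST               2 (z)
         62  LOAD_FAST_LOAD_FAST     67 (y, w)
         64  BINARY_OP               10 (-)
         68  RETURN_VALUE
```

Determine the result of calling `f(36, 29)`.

LOAD_FAST_LOAD_FAST a,a → push 36,36. Stack: [36, 36]
BINARY_OP * → 36 * 36 = 1296. Stack: [1296]
LOAD_CONST → push 0. Stack: [1296, 0]
BINARY_OP * → 1296 * 0 = 0. Stack: [0]
STORE_FAST z → z=0. Stack: []
LOAD_FAST_LOAD_FAST b,z → push 29,0. Stack: [29, 0]
BINARY_OP ^ → 29 ^ 0 = 29. Stack: [29]
STORE_FAST w → w=29. Stack: []
LOAD_FAST_LOAD_FAST a,w → push 36,29. Stack: [36, 29]
BINARY_OP - → 36 - 29 = 7. Stack: [7]
LOAD_CONST → push 1. Stack: [7, 1]
BINARY_OP >> → 7 >> 1 = 3. Stack: [3]
STORE_FAST y → y=3. Stack: []
LOAD_CONST → push 0. Stack: [0]
STORE_FAST y → y=0. Stack: []
LOAD_FAST_LOAD_FAST b,z → push 29,0. Stack: [29, 0]
BINARY_OP - → 29 - 0 = 29. Stack: [29]
LOAD_FAST b → push 29. Stack: [29, 29]
LOAD_CONST → push 4. Stack: [29, 29, 4]
BINARY_OP - → 29 - 4 = 25. Stack: [29, 25]
BINARY_OP * → 29 * 25 = 725. Stack: [725]
STORE_FAST z → z=725. Stack: []
LOAD_FAST_LOAD_FAST y,w → push 0,29. Stack: [0, 29]
BINARY_OP - → 0 - 29 = -29. Stack: [-29]
RETURN_VALUE → return -29.

-29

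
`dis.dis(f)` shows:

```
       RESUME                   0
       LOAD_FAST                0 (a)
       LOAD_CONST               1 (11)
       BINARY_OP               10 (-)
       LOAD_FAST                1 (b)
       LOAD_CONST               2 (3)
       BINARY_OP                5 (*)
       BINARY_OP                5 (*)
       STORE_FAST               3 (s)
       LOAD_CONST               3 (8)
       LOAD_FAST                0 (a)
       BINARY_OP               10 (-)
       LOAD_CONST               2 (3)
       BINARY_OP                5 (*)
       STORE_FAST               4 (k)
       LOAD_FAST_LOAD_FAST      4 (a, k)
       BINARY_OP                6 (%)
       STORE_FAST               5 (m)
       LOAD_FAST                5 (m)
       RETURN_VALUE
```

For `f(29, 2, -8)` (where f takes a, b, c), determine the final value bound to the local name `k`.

-63

LOAD_FAST a → push 29. Stack: [29]
LOAD_CONST → push 11. Stack: [29, 11]
BINARY_OP - → 29 - 11 = 18. Stack: [18]
LOAD_FAST b → push 2. Stack: [18, 2]
LOAD_CONST → push 3. Stack: [18, 2, 3]
BINARY_OP * → 2 * 3 = 6. Stack: [18, 6]
BINARY_OP * → 18 * 6 = 108. Stack: [108]
STORE_FAST s → s=108. Stack: []
LOAD_CONST → push 8. Stack: [8]
LOAD_FAST a → push 29. Stack: [8, 29]
BINARY_OP - → 8 - 29 = -21. Stack: [-21]
LOAD_CONST → push 3. Stack: [-21, 3]
BINARY_OP * → -21 * 3 = -63. Stack: [-63]
STORE_FAST k → k=-63. Stack: []
LOAD_FAST_LOAD_FAST a,k → push 29,-63. Stack: [29, -63]
BINARY_OP % → 29 % -63 = -34. Stack: [-34]
STORE_FAST m → m=-34. Stack: []
LOAD_FAST m → push -34. Stack: [-34]
RETURN_VALUE → return -34.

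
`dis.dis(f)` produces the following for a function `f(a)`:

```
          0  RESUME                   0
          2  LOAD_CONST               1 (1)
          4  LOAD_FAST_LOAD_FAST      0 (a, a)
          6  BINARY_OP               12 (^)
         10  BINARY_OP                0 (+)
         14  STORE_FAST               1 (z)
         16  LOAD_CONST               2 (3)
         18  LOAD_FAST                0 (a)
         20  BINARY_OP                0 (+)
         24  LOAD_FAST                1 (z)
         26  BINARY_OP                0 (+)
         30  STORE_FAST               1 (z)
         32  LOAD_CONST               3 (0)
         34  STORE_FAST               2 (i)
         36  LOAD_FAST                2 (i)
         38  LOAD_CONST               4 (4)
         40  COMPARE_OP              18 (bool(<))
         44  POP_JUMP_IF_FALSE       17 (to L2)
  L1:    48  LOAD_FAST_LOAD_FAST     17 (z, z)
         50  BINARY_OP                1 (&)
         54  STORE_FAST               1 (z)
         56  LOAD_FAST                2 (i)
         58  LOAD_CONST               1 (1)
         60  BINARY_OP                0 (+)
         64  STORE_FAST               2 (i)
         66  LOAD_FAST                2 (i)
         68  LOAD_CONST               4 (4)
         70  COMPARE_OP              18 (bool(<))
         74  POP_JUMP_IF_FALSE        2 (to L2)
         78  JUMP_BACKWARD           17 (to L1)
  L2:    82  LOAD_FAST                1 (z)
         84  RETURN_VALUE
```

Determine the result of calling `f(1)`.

LOAD_CONST → push 1. Stack: [1]
LOAD_FAST_LOAD_FAST a,a → push 1,1. Stack: [1, 1, 1]
BINARY_OP ^ → 1 ^ 1 = 0. Stack: [1, 0]
BINARY_OP + → 1 + 0 = 1. Stack: [1]
STORE_FAST z → z=1. Stack: []
LOAD_CONST → push 3. Stack: [3]
LOAD_FAST a → push 1. Stack: [3, 1]
BINARY_OP + → 3 + 1 = 4. Stack: [4]
LOAD_FAST z → push 1. Stack: [4, 1]
BINARY_OP + → 4 + 1 = 5. Stack: [5]
STORE_FAST z → z=5. Stack: []
LOAD_CONST → push 0. Stack: [0]
STORE_FAST i → i=0. Stack: []
LOAD_FAST i → push 0. Stack: [0]
LOAD_CONST → push 4. Stack: [0, 4]
COMPARE_OP bool(<) → 0 vs 4 = True. Stack: [True]
POP_JUMP_IF_FALSE → pop True; no jump. Stack: []
LOAD_FAST_LOAD_FAST z,z → push 5,5. Stack: [5, 5]
BINARY_OP & → 5 & 5 = 5. Stack: [5]
STORE_FAST z → z=5. Stack: []
LOAD_FAST i → push 0. Stack: [0]
LOAD_CONST → push 1. Stack: [0, 1]
BINARY_OP + → 0 + 1 = 1. Stack: [1]
STORE_FAST i → i=1. Stack: []
LOAD_FAST i → push 1. Stack: [1]
LOAD_CONST → push 4. Stack: [1, 4]
COMPARE_OP bool(<) → 1 vs 4 = True. Stack: [True]
POP_JUMP_IF_FALSE → pop True; no jump. Stack: []
LOAD_FAST_LOAD_FAST z,z → push 5,5. Stack: [5, 5]
BINARY_OP & → 5 & 5 = 5. Stack: [5]
STORE_FAST z → z=5. Stack: []
LOAD_FAST i → push 1. Stack: [1]
LOAD_CONST → push 1. Stack: [1, 1]
BINARY_OP + → 1 + 1 = 2. Stack: [2]
STORE_FAST i → i=2. Stack: []
LOAD_FAST i → push 2. Stack: [2]
LOAD_CONST → push 4. Stack: [2, 4]
COMPARE_OP bool(<) → 2 vs 4 = True. Stack: [True]
POP_JUMP_IF_FALSE → pop True; no jump. Stack: []
LOAD_FAST_LOAD_FAST z,z → push 5,5. Stack: [5, 5]
BINARY_OP & → 5 & 5 = 5. Stack: [5]
STORE_FAST z → z=5. Stack: []
LOAD_FAST i → push 2. Stack: [2]
LOAD_CONST → push 1. Stack: [2, 1]
BINARY_OP + → 2 + 1 = 3. Stack: [3]
STORE_FAST i → i=3. Stack: []
LOAD_FAST i → push 3. Stack: [3]
LOAD_CONST → push 4. Stack: [3, 4]
COMPARE_OP bool(<) → 3 vs 4 = True. Stack: [True]
POP_JUMP_IF_FALSE → pop True; no jump. Stack: []
LOAD_FAST_LOAD_FAST z,z → push 5,5. Stack: [5, 5]
BINARY_OP & → 5 & 5 = 5. Stack: [5]
STORE_FAST z → z=5. Stack: []
LOAD_FAST i → push 3. Stack: [3]
LOAD_CONST → push 1. Stack: [3, 1]
BINARY_OP + → 3 + 1 = 4. Stack: [4]
STORE_FAST i → i=4. Stack: []
LOAD_FAST i → push 4. Stack: [4]
LOAD_CONST → push 4. Stack: [4, 4]
COMPARE_OP bool(<) → 4 vs 4 = False. Stack: [False]
POP_JUMP_IF_FALSE → pop False; jump. Stack: []
LOAD_FAST z → push 5. Stack: [5]
RETURN_VALUE → return 5.

5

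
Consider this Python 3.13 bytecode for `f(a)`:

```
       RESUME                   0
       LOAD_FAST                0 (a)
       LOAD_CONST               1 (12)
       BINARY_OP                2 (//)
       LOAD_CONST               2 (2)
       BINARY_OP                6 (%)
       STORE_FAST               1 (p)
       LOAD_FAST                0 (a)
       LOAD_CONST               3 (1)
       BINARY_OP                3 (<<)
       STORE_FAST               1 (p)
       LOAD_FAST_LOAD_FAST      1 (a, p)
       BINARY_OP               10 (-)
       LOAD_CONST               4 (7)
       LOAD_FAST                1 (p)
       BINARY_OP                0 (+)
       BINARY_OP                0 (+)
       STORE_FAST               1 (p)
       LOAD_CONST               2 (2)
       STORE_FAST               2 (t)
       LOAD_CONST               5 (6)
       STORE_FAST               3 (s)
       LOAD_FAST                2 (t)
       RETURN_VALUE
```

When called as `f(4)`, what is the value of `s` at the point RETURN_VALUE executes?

6

LOAD_FAST a → push 4. Stack: [4]
LOAD_CONST → push 12. Stack: [4, 12]
BINARY_OP // → 4 // 12 = 0. Stack: [0]
LOAD_CONST → push 2. Stack: [0, 2]
BINARY_OP % → 0 % 2 = 0. Stack: [0]
STORE_FAST p → p=0. Stack: []
LOAD_FAST a → push 4. Stack: [4]
LOAD_CONST → push 1. Stack: [4, 1]
BINARY_OP << → 4 << 1 = 8. Stack: [8]
STORE_FAST p → p=8. Stack: []
LOAD_FAST_LOAD_FAST a,p → push 4,8. Stack: [4, 8]
BINARY_OP - → 4 - 8 = -4. Stack: [-4]
LOAD_CONST → push 7. Stack: [-4, 7]
LOAD_FAST p → push 8. Stack: [-4, 7, 8]
BINARY_OP + → 7 + 8 = 15. Stack: [-4, 15]
BINARY_OP + → -4 + 15 = 11. Stack: [11]
STORE_FAST p → p=11. Stack: []
LOAD_CONST → push 2. Stack: [2]
STORE_FAST t → t=2. Stack: []
LOAD_CONST → push 6. Stack: [6]
STORE_FAST s → s=6. Stack: []
LOAD_FAST t → push 2. Stack: [2]
RETURN_VALUE → return 2.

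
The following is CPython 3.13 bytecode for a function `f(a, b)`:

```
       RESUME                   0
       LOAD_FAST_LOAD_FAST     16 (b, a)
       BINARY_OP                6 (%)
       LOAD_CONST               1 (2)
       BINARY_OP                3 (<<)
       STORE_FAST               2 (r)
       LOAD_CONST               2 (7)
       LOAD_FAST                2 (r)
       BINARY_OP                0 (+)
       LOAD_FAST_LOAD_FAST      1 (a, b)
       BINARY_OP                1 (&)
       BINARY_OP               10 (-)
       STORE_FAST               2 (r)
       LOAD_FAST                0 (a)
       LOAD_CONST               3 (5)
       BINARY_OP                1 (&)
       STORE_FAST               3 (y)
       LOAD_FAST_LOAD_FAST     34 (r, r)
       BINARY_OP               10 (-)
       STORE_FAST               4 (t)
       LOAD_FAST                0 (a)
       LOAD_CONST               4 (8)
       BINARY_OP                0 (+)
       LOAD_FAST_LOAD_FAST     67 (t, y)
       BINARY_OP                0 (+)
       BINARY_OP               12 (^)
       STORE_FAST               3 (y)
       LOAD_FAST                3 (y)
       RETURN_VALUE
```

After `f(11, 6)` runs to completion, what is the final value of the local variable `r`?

LOAD_FAST_LOAD_FAST b,a → push 6,11. Stack: [6, 11]
BINARY_OP % → 6 % 11 = 6. Stack: [6]
LOAD_CONST → push 2. Stack: [6, 2]
BINARY_OP << → 6 << 2 = 24. Stack: [24]
STORE_FAST r → r=24. Stack: []
LOAD_CONST → push 7. Stack: [7]
LOAD_FAST r → push 24. Stack: [7, 24]
BINARY_OP + → 7 + 24 = 31. Stack: [31]
LOAD_FAST_LOAD_FAST a,b → push 11,6. Stack: [31, 11, 6]
BINARY_OP & → 11 & 6 = 2. Stack: [31, 2]
BINARY_OP - → 31 - 2 = 29. Stack: [29]
STORE_FAST r → r=29. Stack: []
LOAD_FAST a → push 11. Stack: [11]
LOAD_CONST → push 5. Stack: [11, 5]
BINARY_OP & → 11 & 5 = 1. Stack: [1]
STORE_FAST y → y=1. Stack: []
LOAD_FAST_LOAD_FAST r,r → push 29,29. Stack: [29, 29]
BINARY_OP - → 29 - 29 = 0. Stack: [0]
STORE_FAST t → t=0. Stack: []
LOAD_FAST a → push 11. Stack: [11]
LOAD_CONST → push 8. Stack: [11, 8]
BINARY_OP + → 11 + 8 = 19. Stack: [19]
LOAD_FAST_LOAD_FAST t,y → push 0,1. Stack: [19, 0, 1]
BINARY_OP + → 0 + 1 = 1. Stack: [19, 1]
BINARY_OP ^ → 19 ^ 1 = 18. Stack: [18]
STORE_FAST y → y=18. Stack: []
LOAD_FAST y → push 18. Stack: [18]
RETURN_VALUE → return 18.

29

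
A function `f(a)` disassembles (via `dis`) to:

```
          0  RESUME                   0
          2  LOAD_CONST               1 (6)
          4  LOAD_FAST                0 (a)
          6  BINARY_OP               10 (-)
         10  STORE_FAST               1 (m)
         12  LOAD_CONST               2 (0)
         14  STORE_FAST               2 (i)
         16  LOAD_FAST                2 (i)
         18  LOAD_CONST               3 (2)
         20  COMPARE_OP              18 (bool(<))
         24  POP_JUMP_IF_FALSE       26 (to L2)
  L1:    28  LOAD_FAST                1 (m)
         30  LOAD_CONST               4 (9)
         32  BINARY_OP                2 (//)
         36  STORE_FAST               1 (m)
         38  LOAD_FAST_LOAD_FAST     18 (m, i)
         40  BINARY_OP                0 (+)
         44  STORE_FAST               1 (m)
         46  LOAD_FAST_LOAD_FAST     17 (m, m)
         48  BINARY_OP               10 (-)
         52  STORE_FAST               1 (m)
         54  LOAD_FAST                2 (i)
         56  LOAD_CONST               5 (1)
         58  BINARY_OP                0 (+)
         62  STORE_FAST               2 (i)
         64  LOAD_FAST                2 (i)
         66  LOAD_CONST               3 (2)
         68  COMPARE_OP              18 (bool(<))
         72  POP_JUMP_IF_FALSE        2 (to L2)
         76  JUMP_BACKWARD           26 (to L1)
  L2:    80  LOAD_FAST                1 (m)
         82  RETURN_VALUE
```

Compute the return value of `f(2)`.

0

LOAD_CONST → push 6. Stack: [6]
LOAD_FAST a → push 2. Stack: [6, 2]
BINARY_OP - → 6 - 2 = 4. Stack: [4]
STORE_FAST m → m=4. Stack: []
LOAD_CONST → push 0. Stack: [0]
STORE_FAST i → i=0. Stack: []
LOAD_FAST i → push 0. Stack: [0]
LOAD_CONST → push 2. Stack: [0, 2]
COMPARE_OP bool(<) → 0 vs 2 = True. Stack: [True]
POP_JUMP_IF_FALSE → pop True; no jump. Stack: []
LOAD_FAST m → push 4. Stack: [4]
LOAD_CONST → push 9. Stack: [4, 9]
BINARY_OP // → 4 // 9 = 0. Stack: [0]
STORE_FAST m → m=0. Stack: []
LOAD_FAST_LOAD_FAST m,i → push 0,0. Stack: [0, 0]
BINARY_OP + → 0 + 0 = 0. Stack: [0]
STORE_FAST m → m=0. Stack: []
LOAD_FAST_LOAD_FAST m,m → push 0,0. Stack: [0, 0]
BINARY_OP - → 0 - 0 = 0. Stack: [0]
STORE_FAST m → m=0. Stack: []
LOAD_FAST i → push 0. Stack: [0]
LOAD_CONST → push 1. Stack: [0, 1]
BINARY_OP + → 0 + 1 = 1. Stack: [1]
STORE_FAST i → i=1. Stack: []
LOAD_FAST i → push 1. Stack: [1]
LOAD_CONST → push 2. Stack: [1, 2]
COMPARE_OP bool(<) → 1 vs 2 = True. Stack: [True]
POP_JUMP_IF_FALSE → pop True; no jump. Stack: []
LOAD_FAST m → push 0. Stack: [0]
LOAD_CONST → push 9. Stack: [0, 9]
BINARY_OP // → 0 // 9 = 0. Stack: [0]
STORE_FAST m → m=0. Stack: []
LOAD_FAST_LOAD_FAST m,i → push 0,1. Stack: [0, 1]
BINARY_OP + → 0 + 1 = 1. Stack: [1]
STORE_FAST m → m=1. Stack: []
LOAD_FAST_LOAD_FAST m,m → push 1,1. Stack: [1, 1]
BINARY_OP - → 1 - 1 = 0. Stack: [0]
STORE_FAST m → m=0. Stack: []
LOAD_FAST i → push 1. Stack: [1]
LOAD_CONST → push 1. Stack: [1, 1]
BINARY_OP + → 1 + 1 = 2. Stack: [2]
STORE_FAST i → i=2. Stack: []
LOAD_FAST i → push 2. Stack: [2]
LOAD_CONST → push 2. Stack: [2, 2]
COMPARE_OP bool(<) → 2 vs 2 = False. Stack: [False]
POP_JUMP_IF_FALSE → pop False; jump. Stack: []
LOAD_FAST m → push 0. Stack: [0]
RETURN_VALUE → return 0.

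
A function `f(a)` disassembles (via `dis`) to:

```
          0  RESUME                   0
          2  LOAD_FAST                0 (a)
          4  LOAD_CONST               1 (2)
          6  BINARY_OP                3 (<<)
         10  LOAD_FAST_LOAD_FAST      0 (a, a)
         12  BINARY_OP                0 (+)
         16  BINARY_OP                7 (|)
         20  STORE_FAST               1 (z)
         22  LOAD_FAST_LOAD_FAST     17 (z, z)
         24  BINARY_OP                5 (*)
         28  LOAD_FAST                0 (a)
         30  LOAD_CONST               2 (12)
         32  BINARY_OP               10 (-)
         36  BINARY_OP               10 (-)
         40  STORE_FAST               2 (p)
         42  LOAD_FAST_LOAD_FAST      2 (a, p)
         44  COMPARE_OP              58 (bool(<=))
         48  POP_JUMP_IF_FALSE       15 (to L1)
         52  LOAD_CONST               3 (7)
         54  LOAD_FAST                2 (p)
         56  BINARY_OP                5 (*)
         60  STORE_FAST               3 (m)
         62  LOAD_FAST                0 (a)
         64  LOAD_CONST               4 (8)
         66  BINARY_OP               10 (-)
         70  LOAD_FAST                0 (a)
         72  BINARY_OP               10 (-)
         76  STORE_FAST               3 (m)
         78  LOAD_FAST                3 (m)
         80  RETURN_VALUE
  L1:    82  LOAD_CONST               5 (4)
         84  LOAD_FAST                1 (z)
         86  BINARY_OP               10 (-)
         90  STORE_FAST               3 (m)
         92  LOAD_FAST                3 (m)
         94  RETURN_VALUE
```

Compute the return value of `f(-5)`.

-8

LOAD_FAST a → push -5. Stack: [-5]
LOAD_CONST → push 2. Stack: [-5, 2]
BINARY_OP << → -5 << 2 = -20. Stack: [-20]
LOAD_FAST_LOAD_FAST a,a → push -5,-5. Stack: [-20, -5, -5]
BINARY_OP + → -5 + -5 = -10. Stack: [-20, -10]
BINARY_OP | → -20 | -10 = -2. Stack: [-2]
STORE_FAST z → z=-2. Stack: []
LOAD_FAST_LOAD_FAST z,z → push -2,-2. Stack: [-2, -2]
BINARY_OP * → -2 * -2 = 4. Stack: [4]
LOAD_FAST a → push -5. Stack: [4, -5]
LOAD_CONST → push 12. Stack: [4, -5, 12]
BINARY_OP - → -5 - 12 = -17. Stack: [4, -17]
BINARY_OP - → 4 - -17 = 21. Stack: [21]
STORE_FAST p → p=21. Stack: []
LOAD_FAST_LOAD_FAST a,p → push -5,21. Stack: [-5, 21]
COMPARE_OP bool(<=) → -5 vs 21 = True. Stack: [True]
POP_JUMP_IF_FALSE → pop True; no jump. Stack: []
LOAD_CONST → push 7. Stack: [7]
LOAD_FAST p → push 21. Stack: [7, 21]
BINARY_OP * → 7 * 21 = 147. Stack: [147]
STORE_FAST m → m=147. Stack: []
LOAD_FAST a → push -5. Stack: [-5]
LOAD_CONST → push 8. Stack: [-5, 8]
BINARY_OP - → -5 - 8 = -13. Stack: [-13]
LOAD_FAST a → push -5. Stack: [-13, -5]
BINARY_OP - → -13 - -5 = -8. Stack: [-8]
STORE_FAST m → m=-8. Stack: []
LOAD_FAST m → push -8. Stack: [-8]
RETURN_VALUE → return -8.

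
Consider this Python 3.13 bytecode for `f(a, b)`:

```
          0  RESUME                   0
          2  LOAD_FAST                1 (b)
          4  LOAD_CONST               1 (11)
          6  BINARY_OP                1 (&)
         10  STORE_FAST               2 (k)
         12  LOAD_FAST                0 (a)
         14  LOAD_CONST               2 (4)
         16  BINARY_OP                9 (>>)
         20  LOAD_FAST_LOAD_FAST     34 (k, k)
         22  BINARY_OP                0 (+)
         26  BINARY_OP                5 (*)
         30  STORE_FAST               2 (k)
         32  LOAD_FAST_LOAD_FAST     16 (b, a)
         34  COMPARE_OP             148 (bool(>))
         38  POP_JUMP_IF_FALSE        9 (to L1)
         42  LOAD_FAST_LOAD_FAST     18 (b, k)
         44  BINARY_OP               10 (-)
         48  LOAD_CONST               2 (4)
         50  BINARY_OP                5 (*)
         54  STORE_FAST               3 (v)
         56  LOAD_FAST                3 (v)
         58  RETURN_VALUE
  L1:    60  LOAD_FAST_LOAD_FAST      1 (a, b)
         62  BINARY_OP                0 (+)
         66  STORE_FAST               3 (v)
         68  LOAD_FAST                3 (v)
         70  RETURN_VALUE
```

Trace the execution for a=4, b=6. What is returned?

24

LOAD_FAST b → push 6. Stack: [6]
LOAD_CONST → push 11. Stack: [6, 11]
BINARY_OP & → 6 & 11 = 2. Stack: [2]
STORE_FAST k → k=2. Stack: []
LOAD_FAST a → push 4. Stack: [4]
LOAD_CONST → push 4. Stack: [4, 4]
BINARY_OP >> → 4 >> 4 = 0. Stack: [0]
LOAD_FAST_LOAD_FAST k,k → push 2,2. Stack: [0, 2, 2]
BINARY_OP + → 2 + 2 = 4. Stack: [0, 4]
BINARY_OP * → 0 * 4 = 0. Stack: [0]
STORE_FAST k → k=0. Stack: []
LOAD_FAST_LOAD_FAST b,a → push 6,4. Stack: [6, 4]
COMPARE_OP bool(>) → 6 vs 4 = True. Stack: [True]
POP_JUMP_IF_FALSE → pop True; no jump. Stack: []
LOAD_FAST_LOAD_FAST b,k → push 6,0. Stack: [6, 0]
BINARY_OP - → 6 - 0 = 6. Stack: [6]
LOAD_CONST → push 4. Stack: [6, 4]
BINARY_OP * → 6 * 4 = 24. Stack: [24]
STORE_FAST v → v=24. Stack: []
LOAD_FAST v → push 24. Stack: [24]
RETURN_VALUE → return 24.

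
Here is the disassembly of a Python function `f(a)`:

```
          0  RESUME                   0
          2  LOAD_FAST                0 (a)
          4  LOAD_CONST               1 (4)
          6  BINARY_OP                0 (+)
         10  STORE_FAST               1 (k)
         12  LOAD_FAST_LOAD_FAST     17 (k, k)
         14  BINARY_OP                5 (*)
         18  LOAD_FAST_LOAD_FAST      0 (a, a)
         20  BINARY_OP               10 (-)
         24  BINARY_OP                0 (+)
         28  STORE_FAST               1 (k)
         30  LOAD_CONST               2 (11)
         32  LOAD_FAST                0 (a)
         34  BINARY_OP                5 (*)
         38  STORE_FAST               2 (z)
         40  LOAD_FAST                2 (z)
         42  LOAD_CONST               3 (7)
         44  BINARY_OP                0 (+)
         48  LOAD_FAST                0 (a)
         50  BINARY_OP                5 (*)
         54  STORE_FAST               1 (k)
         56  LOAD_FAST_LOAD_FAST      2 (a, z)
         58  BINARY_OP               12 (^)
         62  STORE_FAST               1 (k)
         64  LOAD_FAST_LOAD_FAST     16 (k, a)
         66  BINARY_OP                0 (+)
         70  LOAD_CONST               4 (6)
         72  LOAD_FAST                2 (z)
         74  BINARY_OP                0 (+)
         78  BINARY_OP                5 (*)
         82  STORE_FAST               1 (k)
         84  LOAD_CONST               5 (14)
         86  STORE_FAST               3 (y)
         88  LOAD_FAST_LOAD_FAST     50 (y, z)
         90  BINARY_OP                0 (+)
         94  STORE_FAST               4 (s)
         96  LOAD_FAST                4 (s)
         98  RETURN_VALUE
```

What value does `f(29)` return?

LOAD_FAST a → push 29. Stack: [29]
LOAD_CONST → push 4. Stack: [29, 4]
BINARY_OP + → 29 + 4 = 33. Stack: [33]
STORE_FAST k → k=33. Stack: []
LOAD_FAST_LOAD_FAST k,k → push 33,33. Stack: [33, 33]
BINARY_OP * → 33 * 33 = 1089. Stack: [1089]
LOAD_FAST_LOAD_FAST a,a → push 29,29. Stack: [1089, 29, 29]
BINARY_OP - → 29 - 29 = 0. Stack: [1089, 0]
BINARY_OP + → 1089 + 0 = 1089. Stack: [1089]
STORE_FAST k → k=1089. Stack: []
LOAD_CONST → push 11. Stack: [11]
LOAD_FAST a → push 29. Stack: [11, 29]
BINARY_OP * → 11 * 29 = 319. Stack: [319]
STORE_FAST z → z=319. Stack: []
LOAD_FAST z → push 319. Stack: [319]
LOAD_CONST → push 7. Stack: [319, 7]
BINARY_OP + → 319 + 7 = 326. Stack: [326]
LOAD_FAST a → push 29. Stack: [326, 29]
BINARY_OP * → 326 * 29 = 9454. Stack: [9454]
STORE_FAST k → k=9454. Stack: []
LOAD_FAST_LOAD_FAST a,z → push 29,319. Stack: [29, 319]
BINARY_OP ^ → 29 ^ 319 = 290. Stack: [290]
STORE_FAST k → k=290. Stack: []
LOAD_FAST_LOAD_FAST k,a → push 290,29. Stack: [290, 29]
BINARY_OP + → 290 + 29 = 319. Stack: [319]
LOAD_CONST → push 6. Stack: [319, 6]
LOAD_FAST z → push 319. Stack: [319, 6, 319]
BINARY_OP + → 6 + 319 = 325. Stack: [319, 325]
BINARY_OP * → 319 * 325 = 103675. Stack: [103675]
STORE_FAST k → k=103675. Stack: []
LOAD_CONST → push 14. Stack: [14]
STORE_FAST y → y=14. Stack: []
LOAD_FAST_LOAD_FAST y,z → push 14,319. Stack: [14, 319]
BINARY_OP + → 14 + 319 = 333. Stack: [333]
STORE_FAST s → s=333. Stack: []
LOAD_FAST s → push 333. Stack: [333]
RETURN_VALUE → return 333.

333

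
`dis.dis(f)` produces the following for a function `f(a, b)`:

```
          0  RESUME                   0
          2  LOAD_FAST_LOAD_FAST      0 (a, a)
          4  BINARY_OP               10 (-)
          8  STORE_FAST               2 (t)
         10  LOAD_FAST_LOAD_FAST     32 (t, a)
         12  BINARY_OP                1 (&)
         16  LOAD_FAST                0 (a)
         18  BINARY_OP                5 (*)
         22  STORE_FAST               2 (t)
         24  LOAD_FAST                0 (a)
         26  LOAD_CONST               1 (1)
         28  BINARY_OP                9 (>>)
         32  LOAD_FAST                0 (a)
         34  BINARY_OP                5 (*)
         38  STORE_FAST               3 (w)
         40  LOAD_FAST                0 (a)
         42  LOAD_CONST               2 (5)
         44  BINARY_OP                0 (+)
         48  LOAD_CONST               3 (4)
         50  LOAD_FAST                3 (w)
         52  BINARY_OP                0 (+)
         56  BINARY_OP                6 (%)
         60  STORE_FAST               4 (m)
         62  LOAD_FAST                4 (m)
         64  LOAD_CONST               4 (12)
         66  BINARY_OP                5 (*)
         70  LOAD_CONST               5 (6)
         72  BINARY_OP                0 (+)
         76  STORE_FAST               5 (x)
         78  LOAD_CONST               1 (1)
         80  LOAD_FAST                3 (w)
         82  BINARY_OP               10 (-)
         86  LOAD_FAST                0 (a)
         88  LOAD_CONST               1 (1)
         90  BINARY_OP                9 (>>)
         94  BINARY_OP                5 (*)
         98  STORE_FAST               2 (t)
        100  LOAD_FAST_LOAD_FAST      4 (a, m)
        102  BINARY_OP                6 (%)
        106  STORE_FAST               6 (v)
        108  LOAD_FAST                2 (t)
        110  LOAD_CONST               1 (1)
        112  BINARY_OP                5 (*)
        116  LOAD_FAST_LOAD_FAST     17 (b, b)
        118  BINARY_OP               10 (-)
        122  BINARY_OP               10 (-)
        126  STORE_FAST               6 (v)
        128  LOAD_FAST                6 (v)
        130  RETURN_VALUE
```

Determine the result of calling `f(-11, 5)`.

LOAD_FAST_LOAD_FAST a,a → push -11,-11. Stack: [-11, -11]
BINARY_OP - → -11 - -11 = 0. Stack: [0]
STORE_FAST t → t=0. Stack: []
LOAD_FAST_LOAD_FAST t,a → push 0,-11. Stack: [0, -11]
BINARY_OP & → 0 & -11 = 0. Stack: [0]
LOAD_FAST a → push -11. Stack: [0, -11]
BINARY_OP * → 0 * -11 = 0. Stack: [0]
STORE_FAST t → t=0. Stack: []
LOAD_FAST a → push -11. Stack: [-11]
LOAD_CONST → push 1. Stack: [-11, 1]
BINARY_OP >> → -11 >> 1 = -6. Stack: [-6]
LOAD_FAST a → push -11. Stack: [-6, -11]
BINARY_OP * → -6 * -11 = 66. Stack: [66]
STORE_FAST w → w=66. Stack: []
LOAD_FAST a → push -11. Stack: [-11]
LOAD_CONST → push 5. Stack: [-11, 5]
BINARY_OP + → -11 + 5 = -6. Stack: [-6]
LOAD_CONST → push 4. Stack: [-6, 4]
LOAD_FAST w → push 66. Stack: [-6, 4, 66]
BINARY_OP + → 4 + 66 = 70. Stack: [-6, 70]
BINARY_OP % → -6 % 70 = 64. Stack: [64]
STORE_FAST m → m=64. Stack: []
LOAD_FAST m → push 64. Stack: [64]
LOAD_CONST → push 12. Stack: [64, 12]
BINARY_OP * → 64 * 12 = 768. Stack: [768]
LOAD_CONST → push 6. Stack: [768, 6]
BINARY_OP + → 768 + 6 = 774. Stack: [774]
STORE_FAST x → x=774. Stack: []
LOAD_CONST → push 1. Stack: [1]
LOAD_FAST w → push 66. Stack: [1, 66]
BINARY_OP - → 1 - 66 = -65. Stack: [-65]
LOAD_FAST a → push -11. Stack: [-65, -11]
LOAD_CONST → push 1. Stack: [-65, -11, 1]
BINARY_OP >> → -11 >> 1 = -6. Stack: [-65, -6]
BINARY_OP * → -65 * -6 = 390. Stack: [390]
STORE_FAST t → t=390. Stack: []
LOAD_FAST_LOAD_FAST a,m → push -11,64. Stack: [-11, 64]
BINARY_OP % → -11 % 64 = 53. Stack: [53]
STORE_FAST v → v=53. Stack: []
LOAD_FAST t → push 390. Stack: [390]
LOAD_CONST → push 1. Stack: [390, 1]
BINARY_OP * → 390 * 1 = 390. Stack: [390]
LOAD_FAST_LOAD_FAST b,b → push 5,5. Stack: [390, 5, 5]
BINARY_OP - → 5 - 5 = 0. Stack: [390, 0]
BINARY_OP - → 390 - 0 = 390. Stack: [390]
STORE_FAST v → v=390. Stack: []
LOAD_FAST v → push 390. Stack: [390]
RETURN_VALUE → return 390.

390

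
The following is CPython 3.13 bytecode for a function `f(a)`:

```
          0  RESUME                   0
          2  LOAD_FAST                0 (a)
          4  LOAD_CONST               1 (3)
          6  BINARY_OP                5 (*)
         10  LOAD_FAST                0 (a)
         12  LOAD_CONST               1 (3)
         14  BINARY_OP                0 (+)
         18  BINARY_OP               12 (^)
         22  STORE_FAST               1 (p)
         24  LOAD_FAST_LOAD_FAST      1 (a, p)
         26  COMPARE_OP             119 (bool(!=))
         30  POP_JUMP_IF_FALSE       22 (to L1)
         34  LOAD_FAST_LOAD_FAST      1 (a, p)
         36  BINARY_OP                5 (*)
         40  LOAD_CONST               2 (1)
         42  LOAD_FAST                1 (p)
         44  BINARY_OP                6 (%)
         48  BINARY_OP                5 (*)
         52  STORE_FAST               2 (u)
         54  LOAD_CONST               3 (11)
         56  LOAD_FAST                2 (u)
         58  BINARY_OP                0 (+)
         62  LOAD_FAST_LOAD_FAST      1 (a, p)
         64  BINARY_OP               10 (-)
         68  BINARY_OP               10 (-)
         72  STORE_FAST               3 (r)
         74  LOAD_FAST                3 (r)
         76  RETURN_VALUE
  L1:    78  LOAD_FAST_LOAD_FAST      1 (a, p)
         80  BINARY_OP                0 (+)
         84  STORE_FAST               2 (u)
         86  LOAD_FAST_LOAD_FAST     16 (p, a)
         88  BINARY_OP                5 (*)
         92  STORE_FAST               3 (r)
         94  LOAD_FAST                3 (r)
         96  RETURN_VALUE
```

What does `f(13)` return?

768

LOAD_FAST a → push 13. Stack: [13]
LOAD_CONST → push 3. Stack: [13, 3]
BINARY_OP * → 13 * 3 = 39. Stack: [39]
LOAD_FAST a → push 13. Stack: [39, 13]
LOAD_CONST → push 3. Stack: [39, 13, 3]
BINARY_OP + → 13 + 3 = 16. Stack: [39, 16]
BINARY_OP ^ → 39 ^ 16 = 55. Stack: [55]
STORE_FAST p → p=55. Stack: []
LOAD_FAST_LOAD_FAST a,p → push 13,55. Stack: [13, 55]
COMPARE_OP bool(!=) → 13 vs 55 = True. Stack: [True]
POP_JUMP_IF_FALSE → pop True; no jump. Stack: []
LOAD_FAST_LOAD_FAST a,p → push 13,55. Stack: [13, 55]
BINARY_OP * → 13 * 55 = 715. Stack: [715]
LOAD_CONST → push 1. Stack: [715, 1]
LOAD_FAST p → push 55. Stack: [715, 1, 55]
BINARY_OP % → 1 % 55 = 1. Stack: [715, 1]
BINARY_OP * → 715 * 1 = 715. Stack: [715]
STORE_FAST u → u=715. Stack: []
LOAD_CONST → push 11. Stack: [11]
LOAD_FAST u → push 715. Stack: [11, 715]
BINARY_OP + → 11 + 715 = 726. Stack: [726]
LOAD_FAST_LOAD_FAST a,p → push 13,55. Stack: [726, 13, 55]
BINARY_OP - → 13 - 55 = -42. Stack: [726, -42]
BINARY_OP - → 726 - -42 = 768. Stack: [768]
STORE_FAST r → r=768. Stack: []
LOAD_FAST r → push 768. Stack: [768]
RETURN_VALUE → return 768.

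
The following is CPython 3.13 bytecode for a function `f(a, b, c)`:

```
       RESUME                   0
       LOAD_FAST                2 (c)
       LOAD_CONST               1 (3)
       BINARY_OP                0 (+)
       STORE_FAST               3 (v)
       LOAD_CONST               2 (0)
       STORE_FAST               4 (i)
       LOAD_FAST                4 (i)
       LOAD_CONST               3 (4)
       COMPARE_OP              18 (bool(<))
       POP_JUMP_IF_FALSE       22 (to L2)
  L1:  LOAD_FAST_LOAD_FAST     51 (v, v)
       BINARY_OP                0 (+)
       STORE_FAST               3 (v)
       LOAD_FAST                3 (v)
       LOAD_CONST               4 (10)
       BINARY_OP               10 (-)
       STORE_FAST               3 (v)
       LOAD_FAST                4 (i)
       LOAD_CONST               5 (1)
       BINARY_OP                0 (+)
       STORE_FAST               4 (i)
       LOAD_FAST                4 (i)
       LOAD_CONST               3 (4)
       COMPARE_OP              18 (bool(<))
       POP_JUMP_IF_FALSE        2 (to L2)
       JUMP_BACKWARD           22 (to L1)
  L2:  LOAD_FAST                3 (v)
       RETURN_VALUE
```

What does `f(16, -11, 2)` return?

LOAD_FAST c → push 2
LOAD_CONST → push 3
BINARY_OP + → 2 + 3 = 5
STORE_FAST v → v=5
LOAD_CONST → push 0
STORE_FAST i → i=0
LOAD_FAST i → push 0
LOAD_CONST → push 4
COMPARE_OP bool(<) → 0 vs 4 = True
POP_JUMP_IF_FALSE → pop True; no jump
LOAD_FAST_LOAD_FAST v,v → push 5,5
BINARY_OP + → 5 + 5 = 10
STORE_FAST v → v=10
LOAD_FAST v → push 10
LOAD_CONST → push 10
BINARY_OP - → 10 - 10 = 0
STORE_FAST v → v=0
LOAD_FAST i → push 0
LOAD_CONST → push 1
BINARY_OP + → 0 + 1 = 1
STORE_FAST i → i=1
LOAD_FAST i → push 1
LOAD_CONST → push 4
COMPARE_OP bool(<) → 1 vs 4 = True
POP_JUMP_IF_FALSE → pop True; no jump
LOAD_FAST_LOAD_FAST v,v → push 0,0
BINARY_OP + → 0 + 0 = 0
STORE_FAST v → v=0
LOAD_FAST v → push 0
LOAD_CONST → push 10
BINARY_OP - → 0 - 10 = -10
STORE_FAST v → v=-10
LOAD_FAST i → push 1
LOAD_CONST → push 1
BINARY_OP + → 1 + 1 = 2
STORE_FAST i → i=2
LOAD_FAST i → push 2
LOAD_CONST → push 4
COMPARE_OP bool(<) → 2 vs 4 = True
POP_JUMP_IF_FALSE → pop True; no jump
LOAD_FAST_LOAD_FAST v,v → push -10,-10
BINARY_OP + → -10 + -10 = -20
STORE_FAST v → v=-20
LOAD_FAST v → push -20
LOAD_CONST → push 10
BINARY_OP - → -20 - 10 = -30
STORE_FAST v → v=-30
LOAD_FAST i → push 2
LOAD_CONST → push 1
BINARY_OP + → 2 + 1 = 3
STORE_FAST i → i=3
LOAD_FAST i → push 3
LOAD_CONST → push 4
COMPARE_OP bool(<) → 3 vs 4 = True
POP_JUMP_IF_FALSE → pop True; no jump
LOAD_FAST_LOAD_FAST v,v → push -30,-30
BINARY_OP + → -30 + -30 = -60
STORE_FAST v → v=-60
LOAD_FAST v → push -60
LOAD_CONST → push 10
BINARY_OP - → -60 - 10 = -70
STORE_FAST v → v=-70
LOAD_FAST i → push 3
LOAD_CONST → push 1
BINARY_OP + → 3 + 1 = 4
STORE_FAST i → i=4
LOAD_FAST i → push 4
LOAD_CONST → push 4
COMPARE_OP bool(<) → 4 vs 4 = False
POP_JUMP_IF_FALSE → pop False; jump
LOAD_FAST v → push -70
RETURN_VALUE → return -70.

-70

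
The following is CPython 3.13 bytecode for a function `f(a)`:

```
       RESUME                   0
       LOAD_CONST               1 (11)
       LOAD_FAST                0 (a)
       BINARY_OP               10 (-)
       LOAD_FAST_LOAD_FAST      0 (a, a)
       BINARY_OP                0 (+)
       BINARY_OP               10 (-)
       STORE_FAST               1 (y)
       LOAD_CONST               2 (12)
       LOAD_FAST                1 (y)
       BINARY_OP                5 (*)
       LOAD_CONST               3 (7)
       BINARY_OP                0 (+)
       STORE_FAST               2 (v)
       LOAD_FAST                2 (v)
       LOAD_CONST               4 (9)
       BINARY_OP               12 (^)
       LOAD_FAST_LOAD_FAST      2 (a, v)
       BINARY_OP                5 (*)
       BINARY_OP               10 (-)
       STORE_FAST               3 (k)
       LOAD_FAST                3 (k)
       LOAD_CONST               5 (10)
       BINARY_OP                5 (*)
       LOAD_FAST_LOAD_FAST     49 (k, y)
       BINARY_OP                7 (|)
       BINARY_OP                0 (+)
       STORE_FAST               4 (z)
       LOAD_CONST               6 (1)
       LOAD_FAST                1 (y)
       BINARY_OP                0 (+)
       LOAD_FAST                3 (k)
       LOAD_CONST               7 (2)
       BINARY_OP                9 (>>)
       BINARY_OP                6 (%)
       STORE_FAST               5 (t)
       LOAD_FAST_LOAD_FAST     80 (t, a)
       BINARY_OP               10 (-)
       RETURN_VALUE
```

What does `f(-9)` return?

48

LOAD_CONST → push 11. Stack: [11]
LOAD_FAST a → push -9. Stack: [11, -9]
BINARY_OP - → 11 - -9 = 20. Stack: [20]
LOAD_FAST_LOAD_FAST a,a → push -9,-9. Stack: [20, -9, -9]
BINARY_OP + → -9 + -9 = -18. Stack: [20, -18]
BINARY_OP - → 20 - -18 = 38. Stack: [38]
STORE_FAST y → y=38. Stack: []
LOAD_CONST → push 12. Stack: [12]
LOAD_FAST y → push 38. Stack: [12, 38]
BINARY_OP * → 12 * 38 = 456. Stack: [456]
LOAD_CONST → push 7. Stack: [456, 7]
BINARY_OP + → 456 + 7 = 463. Stack: [463]
STORE_FAST v → v=463. Stack: []
LOAD_FAST v → push 463. Stack: [463]
LOAD_CONST → push 9. Stack: [463, 9]
BINARY_OP ^ → 463 ^ 9 = 454. Stack: [454]
LOAD_FAST_LOAD_FAST a,v → push -9,463. Stack: [454, -9, 463]
BINARY_OP * → -9 * 463 = -4167. Stack: [454, -4167]
BINARY_OP - → 454 - -4167 = 4621. Stack: [4621]
STORE_FAST k → k=4621. Stack: []
LOAD_FAST k → push 4621. Stack: [4621]
LOAD_CONST → push 10. Stack: [4621, 10]
BINARY_OP * → 4621 * 10 = 46210. Stack: [46210]
LOAD_FAST_LOAD_FAST k,y → push 4621,38. Stack: [46210, 4621, 38]
BINARY_OP | → 4621 | 38 = 4655. Stack: [46210, 4655]
BINARY_OP + → 46210 + 4655 = 50865. Stack: [50865]
STORE_FAST z → z=50865. Stack: []
LOAD_CONST → push 1. Stack: [1]
LOAD_FAST y → push 38. Stack: [1, 38]
BINARY_OP + → 1 + 38 = 39. Stack: [39]
LOAD_FAST k → push 4621. Stack: [39, 4621]
LOAD_CONST → push 2. Stack: [39, 4621, 2]
BINARY_OP >> → 4621 >> 2 = 1155. Stack: [39, 1155]
BINARY_OP % → 39 % 1155 = 39. Stack: [39]
STORE_FAST t → t=39. Stack: []
LOAD_FAST_LOAD_FAST t,a → push 39,-9. Stack: [39, -9]
BINARY_OP - → 39 - -9 = 48. Stack: [48]
RETURN_VALUE → return 48.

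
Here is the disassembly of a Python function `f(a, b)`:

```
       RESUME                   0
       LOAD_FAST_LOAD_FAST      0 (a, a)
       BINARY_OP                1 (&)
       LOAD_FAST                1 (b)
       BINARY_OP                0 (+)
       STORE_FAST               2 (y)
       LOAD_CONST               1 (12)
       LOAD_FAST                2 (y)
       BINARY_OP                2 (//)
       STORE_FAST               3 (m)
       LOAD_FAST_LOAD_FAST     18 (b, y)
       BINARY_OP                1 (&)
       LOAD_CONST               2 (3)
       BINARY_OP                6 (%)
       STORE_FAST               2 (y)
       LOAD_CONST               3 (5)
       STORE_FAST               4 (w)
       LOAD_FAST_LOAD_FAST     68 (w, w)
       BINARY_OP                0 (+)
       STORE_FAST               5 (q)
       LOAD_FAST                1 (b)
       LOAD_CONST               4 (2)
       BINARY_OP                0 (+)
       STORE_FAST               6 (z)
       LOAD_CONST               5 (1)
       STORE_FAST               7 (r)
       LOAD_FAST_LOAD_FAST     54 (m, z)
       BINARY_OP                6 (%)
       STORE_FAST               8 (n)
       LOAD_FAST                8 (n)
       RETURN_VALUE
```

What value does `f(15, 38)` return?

0

LOAD_FAST_LOAD_FAST a,a → push 15,15. Stack: [15, 15]
BINARY_OP & → 15 & 15 = 15. Stack: [15]
LOAD_FAST b → push 38. Stack: [15, 38]
BINARY_OP + → 15 + 38 = 53. Stack: [53]
STORE_FAST y → y=53. Stack: []
LOAD_CONST → push 12. Stack: [12]
LOAD_FAST y → push 53. Stack: [12, 53]
BINARY_OP // → 12 // 53 = 0. Stack: [0]
STORE_FAST m → m=0. Stack: []
LOAD_FAST_LOAD_FAST b,y → push 38,53. Stack: [38, 53]
BINARY_OP & → 38 & 53 = 36. Stack: [36]
LOAD_CONST → push 3. Stack: [36, 3]
BINARY_OP % → 36 % 3 = 0. Stack: [0]
STORE_FAST y → y=0. Stack: []
LOAD_CONST → push 5. Stack: [5]
STORE_FAST w → w=5. Stack: []
LOAD_FAST_LOAD_FAST w,w → push 5,5. Stack: [5, 5]
BINARY_OP + → 5 + 5 = 10. Stack: [10]
STORE_FAST q → q=10. Stack: []
LOAD_FAST b → push 38. Stack: [38]
LOAD_CONST → push 2. Stack: [38, 2]
BINARY_OP + → 38 + 2 = 40. Stack: [40]
STORE_FAST z → z=40. Stack: []
LOAD_CONST → push 1. Stack: [1]
STORE_FAST r → r=1. Stack: []
LOAD_FAST_LOAD_FAST m,z → push 0,40. Stack: [0, 40]
BINARY_OP % → 0 % 40 = 0. Stack: [0]
STORE_FAST n → n=0. Stack: []
LOAD_FAST n → push 0. Stack: [0]
RETURN_VALUE → return 0.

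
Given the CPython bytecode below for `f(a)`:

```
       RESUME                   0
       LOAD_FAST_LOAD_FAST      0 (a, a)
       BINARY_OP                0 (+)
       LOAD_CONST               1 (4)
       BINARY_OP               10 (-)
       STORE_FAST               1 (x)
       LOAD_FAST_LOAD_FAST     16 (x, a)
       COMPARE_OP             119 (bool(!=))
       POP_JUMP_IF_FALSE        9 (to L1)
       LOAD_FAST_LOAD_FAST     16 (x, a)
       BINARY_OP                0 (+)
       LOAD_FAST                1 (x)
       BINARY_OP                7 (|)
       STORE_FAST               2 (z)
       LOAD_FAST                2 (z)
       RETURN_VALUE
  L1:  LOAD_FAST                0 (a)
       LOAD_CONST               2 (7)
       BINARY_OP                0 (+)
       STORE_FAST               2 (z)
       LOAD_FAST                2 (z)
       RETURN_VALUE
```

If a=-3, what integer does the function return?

LOAD_FAST_LOAD_FAST a,a → push -3,-3. Stack: [-3, -3]
BINARY_OP + → -3 + -3 = -6. Stack: [-6]
LOAD_CONST → push 4. Stack: [-6, 4]
BINARY_OP - → -6 - 4 = -10. Stack: [-10]
STORE_FAST x → x=-10. Stack: []
LOAD_FAST_LOAD_FAST x,a → push -10,-3. Stack: [-10, -3]
COMPARE_OP bool(!=) → -10 vs -3 = True. Stack: [True]
POP_JUMP_IF_FALSE → pop True; no jump. Stack: []
LOAD_FAST_LOAD_FAST x,a → push -10,-3. Stack: [-10, -3]
BINARY_OP + → -10 + -3 = -13. Stack: [-13]
LOAD_FAST x → push -10. Stack: [-13, -10]
BINARY_OP | → -13 | -10 = -9. Stack: [-9]
STORE_FAST z → z=-9. Stack: []
LOAD_FAST z → push -9. Stack: [-9]
RETURN_VALUE → return -9.

-9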